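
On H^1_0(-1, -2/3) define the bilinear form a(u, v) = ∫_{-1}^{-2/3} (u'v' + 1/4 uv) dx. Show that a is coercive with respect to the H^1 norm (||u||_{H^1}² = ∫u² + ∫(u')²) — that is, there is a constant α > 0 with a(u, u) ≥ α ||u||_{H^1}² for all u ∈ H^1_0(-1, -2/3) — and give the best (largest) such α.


α = (1 + 36*π^2)/(4*(1 + 9*π^2))

Coercivity of a(·,·) on H^1_0(-1, -2/3) means a(u, u) ≥ α ||u||_{H^1}² for every u ∈ H^1_0.
The interval has length L = 1/3, and Poincaré/coercivity depend only on L. Here a(u, u) = ∫(u')² + (1/4)·∫u².
Here 0 < c = 1/4 < 1. The condition a(u,u) ≥ α||u||_{H^1}² reads (1−α)∫(u')² ≥ (α−c)∫u². Any admissible α is ≤ 1 (rapidly oscillating u have ∫u²/∫(u')² → 0), and α = 1 would force 0 ≥ (1−c)∫u², impossible since c < 1; so 1−α > 0. By the sharp Poincaré inequality on H^1_0 of an interval of length L, ∫(u')² ≥ (π/L)²∫u² with equality for the first sine mode sin(π(x−x₀)/L) (x₀ the left endpoint), so the inequality holds for all u iff (1−α)(π/L)² ≥ α − c, i.e. α ≤ ((π/L)² + c)/((π/L)² + 1) = (1 + c(L/π)²)/(1 + (L/π)²). With (π/L)² = 9*π^2 and c = 1/4, the largest admissible constant is α = ((π/L)² + c)/((π/L)² + 1).
Simplifying, α = (1 + 36*π^2)/(4*(1 + 9*π^2)).


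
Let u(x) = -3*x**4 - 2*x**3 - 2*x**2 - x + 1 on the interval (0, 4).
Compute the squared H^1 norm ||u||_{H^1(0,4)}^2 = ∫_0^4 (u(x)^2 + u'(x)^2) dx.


||u||_{H^1}^2 = 91921336/105

The H^1 norm (squared) on an interval (0, L) is
  ||u||_{H^1}^2 = ∫_0^L u(x)^2 dx + ∫_0^L u'(x)^2 dx.
Compute u'(x) = -12*x**3 - 6*x**2 - 4*x - 1.
Then u(x)^2 = 9*x**8 + 12*x**7 + 16*x**6 + 14*x**5 + 2*x**4 - 3*x**2 - 2*x + 1 and u'(x)^2 = 144*x**6 + 144*x**5 + 132*x**4 + 72*x**3 + 28*x**2 + 8*x + 1.
Integrate each monomial from 0 to 4 using ∫_0^4 c·x^n dx = c·4^(n+1)/(n+1):
  ∫_0^4 u(x)^2 dx = ∫_0^4 (9*x^8 + 12*x^7 + 16*x^6 + 14*x^5 + 2*x^4 - 3*x^2 - 2*x + 1) dx. Term by term:
    ∫_0^4 9*x^8 dx = 262144;  ∫_0^4 12*x^7 dx = 98304;  ∫_0^4 16*x^6 dx = 262144/7;
    ∫_0^4 14*x^5 dx = 28672/3;  ∫_0^4 2*x^4 dx = 2048/5;  ∫_0^4 -3*x^2 dx = -64;
    ∫_0^4 -2*x dx = -16;  ∫_0^4 1 dx = 4.
  Sum: 262144 + 98304 + 262144/7 + 28672/3 + 2048/5 − 64 − 16 + 4 = 42817748/105.
  ∫_0^4 u'(x)^2 dx = ∫_0^4 (144*x^6 + 144*x^5 + 132*x^4 + 72*x^3 + 28*x^2 + 8*x + 1) dx. Term by term:
    ∫_0^4 144*x^6 dx = 2359296/7;  ∫_0^4 144*x^5 dx = 98304;  ∫_0^4 132*x^4 dx = 135168/5;
    ∫_0^4 72*x^3 dx = 4608;  ∫_0^4 28*x^2 dx = 1792/3;  ∫_0^4 8*x dx = 64;
    ∫_0^4 1 dx = 4.
  Sum: 2359296/7 + 98304 + 135168/5 + 4608 + 1792/3 + 64 + 4 = 49103588/105.
Adding: ||u||_{H^1}^2 = 42817748/105 + 49103588/105 = 91921336/105.


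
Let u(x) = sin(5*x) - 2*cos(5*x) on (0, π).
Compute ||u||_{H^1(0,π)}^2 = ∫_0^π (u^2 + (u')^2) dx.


||u||_{H^1(0,π)}^2 = 65*π

u'(x) = 10*sin(5*x) + 5*cos(5*x).
Expand u² and (u')² and integrate term by term on (0, π), using: for integers n ≥ 1, ∫_0^π sin²(nx) dx = ∫_0^π cos²(nx) dx = π/2; for n ≠ n', ∫_0^π sin(nx)sin(n'x) dx = ∫_0^π cos(nx)cos(n'x) dx = 0; and by product-to-sum, ∫_0^π sin(nx)cos(n'x) dx = ½∫_0^π [sin((n+n')x) + sin((n−n')x)] dx, which is 0 when n+n' is even and 2n/(n²−n'²) when n+n' is odd (it need not vanish on (0, π)).
  u² squared terms: (-2)²·∫cos(5x)² dx = 4·π/2 = 2*π;  (1)²·∫sin(5x)² dx = 1·π/2 = π/2.
  u² cross terms: 2·(-2)·(1)·∫cos(5x)·sin(5x) dx = -4·(0) = 0.
  So ∫_0^π u² dx = 2*π + π/2 + 0 = 5*π/2.
  (u')² squared terms: (5)²·∫cos(5x)² dx = 25·π/2 = 25*π/2;  (10)²·∫sin(5x)² dx = 100·π/2 = 50*π.
  (u')² cross terms: 2·(5)·(10)·∫cos(5x)·sin(5x) dx = 100·(0) = 0.
  So ∫_0^π (u')² dx = 25*π/2 + 50*π + 0 = 125*π/2.
||u||_{H^1}^2 = (5*π/2) + (125*π/2) = 65*π.


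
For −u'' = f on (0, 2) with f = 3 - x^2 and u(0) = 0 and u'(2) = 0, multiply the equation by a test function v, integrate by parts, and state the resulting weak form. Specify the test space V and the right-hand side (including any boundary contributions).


V = {v ∈ H^1(0, 2) : v(0) = 0} (test functions vanish at x = 0 where u is specified); weak form: ∫_0^2 u'v' dx = ∫_0^2 (3 - x^2) v dx for all v ∈ V.

Multiply both sides by a test function v and integrate from 0 to 2:
  ∫_0^2 −u''(x) v(x) dx = ∫_0^2 f(x) v(x) dx.
Integrate the LHS by parts once:
  ∫_0^2 −u'' v dx = −[u'(x) v(x)]_0^2 + ∫_0^2 u'(x) v'(x) dx.
Thus ∫_0^2 u'(x) v'(x) dx = ∫_0^2 f(x) v(x) dx + [u'(x) v(x)]_0^2.
Choose V so that boundary terms are either known or forced to vanish.
Mixed BC: u(0) = 0 (Dirichlet) and u'(2) = 0 (Neumann). Define V = {v ∈ H^1(0, 2) : v(0) = 0}. Then [u' v]_0^2 = u'(2)·v(2) − u'(0)·0 = 0.
Weak formulation: find u (satisfying any essential BC) such that ∫_0^2 u'(x) v'(x) dx = ∫_0^2 f v dx for all v ∈ V (Dirichlet at 0 absorbed into V; the Neumann datum at x = 2 is zero, so no boundary term remains).
Substituting f(x) = 3 - x^2, the right-hand side is ∫_0^2 (3 - x^2) v dx.


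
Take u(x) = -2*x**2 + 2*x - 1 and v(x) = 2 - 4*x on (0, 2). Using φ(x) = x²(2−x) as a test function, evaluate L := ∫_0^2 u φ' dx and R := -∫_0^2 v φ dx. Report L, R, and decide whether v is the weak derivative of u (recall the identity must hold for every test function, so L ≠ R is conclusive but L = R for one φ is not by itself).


LHS = 56/15, RHS = 56/15. Yes, v = u' weakly.

u(x) = -2*x**2 + 2*x - 1, classical derivative u'(x) = 2 - 4*x.
φ(x) = x²(2−x), so φ'(x) = x*(4 - 3*x).
Note φ(0) = φ(2) = 0, so the boundary term u·φ vanishes.
LHS = ∫_0^2 u(x) φ'(x) dx = ∫_0^2 (6*x^4 - 14*x^3 + 11*x^2 - 4*x) dx. Term by term:
  ∫_0^2 6*x^4 dx = 192/5;  ∫_0^2 -14*x^3 dx = -56;  ∫_0^2 11*x^2 dx = 88/3;
  ∫_0^2 -4*x dx = -8.
Sum: 192/5 − 56 + 88/3 − 8 = 56/15.
So LHS = 56/15.
∫_0^2 v(x) φ(x) dx = ∫_0^2 (4*x^4 - 10*x^3 + 4*x^2) dx. Term by term:
  ∫_0^2 4*x^4 dx = 128/5;  ∫_0^2 -10*x^3 dx = -40;  ∫_0^2 4*x^2 dx = 32/3.
Sum: 128/5 − 40 + 32/3 = -56/15.
So RHS = -∫_0^2 v(x) φ(x) dx = 56/15.
LHS = RHS, so the identity holds for this test φ.
Moreover u is smooth here and v(x) = u'(x) = 2 - 4*x pointwise, so the identity holds for every test function. Hence v is the weak derivative of u.


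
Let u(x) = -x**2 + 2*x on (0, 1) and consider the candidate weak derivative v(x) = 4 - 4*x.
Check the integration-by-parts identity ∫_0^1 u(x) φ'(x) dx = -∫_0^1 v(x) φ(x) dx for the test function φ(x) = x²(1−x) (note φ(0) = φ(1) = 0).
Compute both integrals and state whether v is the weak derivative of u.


LHS = -1/15, RHS = -2/15. No, v is not the weak derivative of u.

u(x) = -x**2 + 2*x, classical derivative u'(x) = 2 - 2*x.
φ(x) = x²(1−x), so φ'(x) = x*(2 - 3*x).
Note φ(0) = φ(1) = 0, so the boundary term u·φ vanishes.
LHS = ∫_0^1 u(x) φ'(x) dx = ∫_0^1 (3*x^4 - 8*x^3 + 4*x^2) dx. Term by term:
  ∫_0^1 3*x^4 dx = 3/5;  ∫_0^1 -8*x^3 dx = -2;  ∫_0^1 4*x^2 dx = 4/3.
Sum: 3/5 − 2 + 4/3 = -1/15.
So LHS = -1/15.
∫_0^1 v(x) φ(x) dx = ∫_0^1 (4*x^4 - 8*x^3 + 4*x^2) dx. Term by term:
  ∫_0^1 4*x^4 dx = 4/5;  ∫_0^1 -8*x^3 dx = -2;  ∫_0^1 4*x^2 dx = 4/3.
Sum: 4/5 − 2 + 4/3 = 2/15.
So RHS = -∫_0^1 v(x) φ(x) dx = -2/15.
LHS − RHS = 1/15 ≠ 0, so the identity fails.
(For a valid weak derivative the identity must hold for EVERY test function, in particular this one. The failure shows v is NOT the weak derivative of u.)
Correct weak derivative would be u'(x) = 2 - 2*x.


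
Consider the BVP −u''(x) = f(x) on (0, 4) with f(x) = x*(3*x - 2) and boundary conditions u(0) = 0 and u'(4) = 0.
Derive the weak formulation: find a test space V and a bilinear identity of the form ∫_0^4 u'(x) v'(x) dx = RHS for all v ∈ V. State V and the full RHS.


V = {v ∈ H^1(0, 4) : v(0) = 0} (test functions vanish at x = 0 where u is specified); weak form: ∫_0^4 u'v' dx = ∫_0^4 (x*(3*x - 2)) v dx for all v ∈ V.

Multiply both sides by a test function v and integrate from 0 to 4:
  ∫_0^4 −u''(x) v(x) dx = ∫_0^4 f(x) v(x) dx.
Integrate the LHS by parts once:
  ∫_0^4 −u'' v dx = −[u'(x) v(x)]_0^4 + ∫_0^4 u'(x) v'(x) dx.
Thus ∫_0^4 u'(x) v'(x) dx = ∫_0^4 f(x) v(x) dx + [u'(x) v(x)]_0^4.
Choose V so that boundary terms are either known or forced to vanish.
Mixed BC: u(0) = 0 (Dirichlet) and u'(4) = 0 (Neumann). Define V = {v ∈ H^1(0, 4) : v(0) = 0}. Then [u' v]_0^4 = u'(4)·v(4) − u'(0)·0 = 0.
Weak formulation: find u (satisfying any essential BC) such that ∫_0^4 u'(x) v'(x) dx = ∫_0^4 f v dx for all v ∈ V (Dirichlet at 0 absorbed into V; the Neumann datum at x = 4 is zero, so no boundary term remains).
Substituting f(x) = x*(3*x - 2), the right-hand side is ∫_0^4 (x*(3*x - 2)) v dx.


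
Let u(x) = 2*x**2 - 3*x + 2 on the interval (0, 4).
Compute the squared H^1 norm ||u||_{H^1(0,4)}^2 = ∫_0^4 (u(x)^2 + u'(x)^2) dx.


||u||_{H^1}^2 = 2596/5

The H^1 norm (squared) on an interval (0, L) is
  ||u||_{H^1}^2 = ∫_0^L u(x)^2 dx + ∫_0^L u'(x)^2 dx.
Compute u'(x) = 4*x - 3.
Then u(x)^2 = 4*x**4 - 12*x**3 + 17*x**2 - 12*x + 4 and u'(x)^2 = 16*x**2 - 24*x + 9.
Integrate each monomial from 0 to 4 using ∫_0^4 c·x^n dx = c·4^(n+1)/(n+1):
  ∫_0^4 u(x)^2 dx = ∫_0^4 (4*x^4 - 12*x^3 + 17*x^2 - 12*x + 4) dx. Term by term:
    ∫_0^4 4*x^4 dx = 4096/5;  ∫_0^4 -12*x^3 dx = -768;  ∫_0^4 17*x^2 dx = 1088/3;
    ∫_0^4 -12*x dx = -96;  ∫_0^4 4 dx = 16.
  Sum: 4096/5 − 768 + 1088/3 − 96 + 16 = 5008/15.
  ∫_0^4 u'(x)^2 dx = ∫_0^4 (16*x^2 - 24*x + 9) dx. Term by term:
    ∫_0^4 16*x^2 dx = 1024/3;  ∫_0^4 -24*x dx = -192;  ∫_0^4 9 dx = 36.
  Sum: 1024/3 − 192 + 36 = 556/3.
Adding: ||u||_{H^1}^2 = 5008/15 + 556/3 = 2596/5.


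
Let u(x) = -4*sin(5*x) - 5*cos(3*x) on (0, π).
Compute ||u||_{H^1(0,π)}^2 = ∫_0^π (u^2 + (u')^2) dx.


||u||_{H^1(0,π)}^2 = 333*π

u'(x) = 15*sin(3*x) - 20*cos(5*x).
Expand u² and (u')² and integrate term by term on (0, π), using: for integers n ≥ 1, ∫_0^π sin²(nx) dx = ∫_0^π cos²(nx) dx = π/2; for n ≠ n', ∫_0^π sin(nx)sin(n'x) dx = ∫_0^π cos(nx)cos(n'x) dx = 0; and by product-to-sum, ∫_0^π sin(nx)cos(n'x) dx = ½∫_0^π [sin((n+n')x) + sin((n−n')x)] dx, which is 0 when n+n' is even and 2n/(n²−n'²) when n+n' is odd (it need not vanish on (0, π)).
  u² squared terms: (-5)²·∫cos(3x)² dx = 25·π/2 = 25*π/2;  (-4)²·∫sin(5x)² dx = 16·π/2 = 8*π.
  u² cross terms: 2·(-5)·(-4)·∫cos(3x)·sin(5x) dx = 40·(0) = 0.
  So ∫_0^π u² dx = 25*π/2 + 8*π + 0 = 41*π/2.
  (u')² squared terms: (-20)²·∫cos(5x)² dx = 400·π/2 = 200*π;  (15)²·∫sin(3x)² dx = 225·π/2 = 225*π/2.
  (u')² cross terms: 2·(-20)·(15)·∫cos(5x)·sin(3x) dx = -600·(0) = 0.
  So ∫_0^π (u')² dx = 200*π + 225*π/2 + 0 = 625*π/2.
||u||_{H^1}^2 = (41*π/2) + (625*π/2) = 333*π.


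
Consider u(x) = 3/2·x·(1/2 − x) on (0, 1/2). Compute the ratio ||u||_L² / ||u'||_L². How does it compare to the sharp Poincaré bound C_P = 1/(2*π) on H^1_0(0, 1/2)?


||u||_L² / ||u'||_L² = sqrt(10)/20 < C_P = 1/(2*π).

u(x) = 3/2·x·(1/2 − x), so u'(x) = 3/4 - 3*x.
u(x) = 3/2·x·(1/2 − x) vanishes at x = 0 and x = 1/2, so u ∈ H^1_0(0, 1/2). Differentiate via the product rule and integrate the resulting polynomials term by term.
  ∫_0^1/2 u² dx = ∫_0^1/2 (9*x^4/4 - 9*x^3/4 + 9*x^2/16) dx. Term by term:
    ∫_0^1/2 9*x^4/4 dx = 9/640;  ∫_0^1/2 -9*x^3/4 dx = -9/256;  ∫_0^1/2 9*x^2/16 dx = 3/128.
  Sum: 9/640 − 9/256 + 3/128 = 3/1280.
  ∫_0^1/2 (u')² dx = ∫_0^1/2 (9*x^2 - 9*x/2 + 9/16) dx. Term by term:
    ∫_0^1/2 9*x^2 dx = 3/8;  ∫_0^1/2 -9*x/2 dx = -9/16;  ∫_0^1/2 9/16 dx = 9/32.
  Sum: 3/8 − 9/16 + 9/32 = 3/32.
∫_0^1/2 u² dx = 3/1280, so ||u||_L² = sqrt(15)/80.
∫_0^1/2 (u')² dx = 3/32, so ||u'||_L² = sqrt(6)/8.
Ratio ||u||_L² / ||u'||_L² = sqrt(10)/20.
Sharp Poincaré constant on H^1_0(0, 1/2) is C_P = L/π = 1/(2*π), achieved by sin(2*π·x).
A polynomial bump cannot attain the sharp Poincaré constant (only the first sine eigenfunction does), so the ratio is strictly less than C_P, consistent with ||u||_L² ≤ C_P ||u'||_L².


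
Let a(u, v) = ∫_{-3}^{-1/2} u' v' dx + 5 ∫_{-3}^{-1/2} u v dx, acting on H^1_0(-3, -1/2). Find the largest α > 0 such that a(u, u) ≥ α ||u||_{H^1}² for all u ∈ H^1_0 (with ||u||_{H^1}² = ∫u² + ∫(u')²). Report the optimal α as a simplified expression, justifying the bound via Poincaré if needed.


α = 1

Coercivity of a(·,·) on H^1_0(-3, -1/2) means a(u, u) ≥ α ||u||_{H^1}² for every u ∈ H^1_0.
The interval has length L = 5/2, and Poincaré/coercivity depend only on L. Here a(u, u) = ∫(u')² + (5)·∫u².
Here c = 5 ≥ 1, so a(u,u) = ∫(u')² + c∫u² ≥ ∫(u')² + ∫u² = ||u||_{H^1}², i.e. α = 1 works. No larger α is possible: a(u,u) ≥ α||u||_{H^1}² means (1−α)∫(u')² ≥ (α−c)∫u², and for the modes u_n = sin(nπ(x−x₀)/L) (x₀ the left endpoint) one has ∫u_n²/∫(u_n')² = (L/(nπ))² → 0, so a(u_n,u_n)/||u_n||_{H^1}² → 1. Hence the optimal constant is α = 1.
Therefore α = 1.


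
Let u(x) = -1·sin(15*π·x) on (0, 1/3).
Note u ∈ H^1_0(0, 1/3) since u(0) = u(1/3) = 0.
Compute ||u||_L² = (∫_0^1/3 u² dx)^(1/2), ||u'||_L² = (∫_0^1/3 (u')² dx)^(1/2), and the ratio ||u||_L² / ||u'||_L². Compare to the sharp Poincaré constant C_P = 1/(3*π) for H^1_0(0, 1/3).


||u||_L² / ||u'||_L² = 1/(15*π) < C_P = 1/(3*π).

u(x) = -1·sin(15*π·x), so u'(x) = -15*π*cos(15*π*x).
Writing u(x) = A·sin(kπx/L) with A = -1 and k = 5, use ∫_0^L sin²(kπx/L) dx = L/2 and ∫_0^L cos²(kπx/L) dx = L/2.
u² = 1·sin²(15*π·x) and (u')² = 225*π^2·cos²(15*π·x), and each of sin², cos² integrates to L/2 = 1/6 over (0, 1/3).
∫_0^1/3 u² dx = 1/6, so ||u||_L² = sqrt(6)/6.
∫_0^1/3 (u')² dx = 75*π^2/2, so ||u'||_L² = 5*sqrt(6)*π/2.
Ratio ||u||_L² / ||u'||_L² = 1/(15*π).
Sharp Poincaré constant on H^1_0(0, 1/3) is C_P = L/π = 1/(3*π), achieved by sin(3*π·x).
This is the k = 5 harmonic; the ratio L/(kπ) is strictly less than C_P = L/π, consistent with the sharp inequality ||u||_L² ≤ C_P ||u'||_L².


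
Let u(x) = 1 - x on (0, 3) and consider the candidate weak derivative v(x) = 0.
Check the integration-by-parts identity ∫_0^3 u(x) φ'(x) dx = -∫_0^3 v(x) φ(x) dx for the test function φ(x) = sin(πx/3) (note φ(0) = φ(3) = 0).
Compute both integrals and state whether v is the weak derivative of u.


LHS = 6/π, RHS = 0. No, v is not the weak derivative of u.

u(x) = 1 - x, classical derivative u'(x) = -1.
φ(x) = sin(πx/3), so φ'(x) = π*cos(π*x/3)/3.
Note φ(0) = φ(3) = 0, so the boundary term u·φ vanishes.
LHS = ∫_0^3 u(x) φ'(x) dx = ∫_0^3 (-π*x*cos(π*x/3)/3 + π*cos(π*x/3)/3) dx. Term by term:
  ∫_0^3 π*cos(π*x/3)/3 dx = 0;  ∫_0^3 -π*x*cos(π*x/3)/3 dx = 6/π.
Sum: 0 + 6/π = 6/π.
So LHS = 6/π.
∫_0^3 v(x) φ(x) dx = ∫_0^3 (0) dx. Term by term:
  ∫_0^3 0 dx = 0.
So RHS = -∫_0^3 v(x) φ(x) dx = 0.
LHS − RHS = 6/π ≠ 0, so the identity fails.
(For a valid weak derivative the identity must hold for EVERY test function, in particular this one. The failure shows v is NOT the weak derivative of u.)
Correct weak derivative would be u'(x) = -1.


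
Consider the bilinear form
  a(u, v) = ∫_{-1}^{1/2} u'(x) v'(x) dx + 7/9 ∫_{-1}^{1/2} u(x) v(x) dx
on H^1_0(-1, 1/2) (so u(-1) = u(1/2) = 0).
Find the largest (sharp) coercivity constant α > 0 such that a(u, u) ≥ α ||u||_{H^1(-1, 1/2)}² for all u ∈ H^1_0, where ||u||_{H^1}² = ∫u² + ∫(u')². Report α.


α = (7 + 4*π^2)/(9 + 4*π^2)

Coercivity of a(·,·) on H^1_0(-1, 1/2) means a(u, u) ≥ α ||u||_{H^1}² for every u ∈ H^1_0.
The interval has length L = 3/2, and Poincaré/coercivity depend only on L. Here a(u, u) = ∫(u')² + (7/9)·∫u².
Here 0 < c = 7/9 < 1. The condition a(u,u) ≥ α||u||_{H^1}² reads (1−α)∫(u')² ≥ (α−c)∫u². Any admissible α is ≤ 1 (rapidly oscillating u have ∫u²/∫(u')² → 0), and α = 1 would force 0 ≥ (1−c)∫u², impossible since c < 1; so 1−α > 0. By the sharp Poincaré inequality on H^1_0 of an interval of length L, ∫(u')² ≥ (π/L)²∫u² with equality for the first sine mode sin(π(x−x₀)/L) (x₀ the left endpoint), so the inequality holds for all u iff (1−α)(π/L)² ≥ α − c, i.e. α ≤ ((π/L)² + c)/((π/L)² + 1) = (1 + c(L/π)²)/(1 + (L/π)²). With (π/L)² = 4*π^2/9 and c = 7/9, the largest admissible constant is α = ((π/L)² + c)/((π/L)² + 1).
Simplifying, α = (7 + 4*π^2)/(9 + 4*π^2).


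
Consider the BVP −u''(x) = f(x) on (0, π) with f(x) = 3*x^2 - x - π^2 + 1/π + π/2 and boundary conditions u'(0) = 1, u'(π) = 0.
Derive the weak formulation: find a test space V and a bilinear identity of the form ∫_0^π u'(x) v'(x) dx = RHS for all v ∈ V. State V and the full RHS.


V = H^1(0, π) (v unrestricted at boundary; u is determined up to an additive constant); weak form: ∫_0^π u'v' dx = ∫_0^π (3*x^2 - x - π^2 + 1/π + π/2) v dx − v(0) for all v ∈ V.

Multiply both sides by a test function v and integrate from 0 to π:
  ∫_0^π −u''(x) v(x) dx = ∫_0^π f(x) v(x) dx.
Integrate the LHS by parts once:
  ∫_0^π −u'' v dx = −[u'(x) v(x)]_0^π + ∫_0^π u'(x) v'(x) dx.
Thus ∫_0^π u'(x) v'(x) dx = ∫_0^π f(x) v(x) dx + [u'(x) v(x)]_0^π.
Choose V so that boundary terms are either known or forced to vanish.
u has inhomogeneous Neumann u'(0) = 1, u'(π) = 0. [u' v]_0^π = (0)·v(π) − (1)·v(0) = − v(0). Take V = H^1(0, π); boundary term becomes part of RHS.
Weak formulation: find u (satisfying any essential BC) such that ∫_0^π u'(x) v'(x) dx = ∫_0^π f v dx − v(0) for all v ∈ V (Neumann data are natural BCs: they enter the RHS as boundary terms).
Substituting f(x) = 3*x^2 - x - π^2 + 1/π + π/2, the right-hand side is ∫_0^π (3*x^2 - x - π^2 + 1/π + π/2) v dx − v(0).
Compatibility check (pure Neumann): taking v ≡ 1 ∈ V gives 0 = ∫_0^π f dx + (0) − (1), i.e. ∫_0^π f dx must equal u'(0) − u'(π) = 1. Indeed ∫_0^π (3*x^2 - x - π^2 + 1/π + π/2) dx = 1, so the data are compatible. The solution is then unique only up to an additive constant (fix it e.g. by requiring ∫_0^π u dx = 0).


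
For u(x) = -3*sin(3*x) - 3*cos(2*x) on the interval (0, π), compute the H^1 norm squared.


||u||_{H^1(0,π)}^2 = 108 + 135*π/2

u'(x) = 6*sin(2*x) - 9*cos(3*x).
Expand u² and (u')² and integrate term by term on (0, π), using: for integers n ≥ 1, ∫_0^π sin²(nx) dx = ∫_0^π cos²(nx) dx = π/2; for n ≠ n', ∫_0^π sin(nx)sin(n'x) dx = ∫_0^π cos(nx)cos(n'x) dx = 0; and by product-to-sum, ∫_0^π sin(nx)cos(n'x) dx = ½∫_0^π [sin((n+n')x) + sin((n−n')x)] dx, which is 0 when n+n' is even and 2n/(n²−n'²) when n+n' is odd (it need not vanish on (0, π)).
  u² squared terms: (-3)²·∫cos(2x)² dx = 9·π/2 = 9*π/2;  (-3)²·∫sin(3x)² dx = 9·π/2 = 9*π/2.
  u² cross terms: 2·(-3)·(-3)·∫cos(2x)·sin(3x) dx = 18·(6/5) = 108/5.
  So ∫_0^π u² dx = 9*π/2 + 9*π/2 + 108/5 = 108/5 + 9*π.
  (u')² squared terms: (-9)²·∫cos(3x)² dx = 81·π/2 = 81*π/2;  (6)²·∫sin(2x)² dx = 36·π/2 = 18*π.
  (u')² cross terms: 2·(-9)·(6)·∫cos(3x)·sin(2x) dx = -108·(-4/5) = 432/5.
  So ∫_0^π (u')² dx = 81*π/2 + 18*π + 432/5 = 432/5 + 117*π/2.
||u||_{H^1}^2 = (108/5 + 9*π) + (432/5 + 117*π/2) = 108 + 135*π/2.


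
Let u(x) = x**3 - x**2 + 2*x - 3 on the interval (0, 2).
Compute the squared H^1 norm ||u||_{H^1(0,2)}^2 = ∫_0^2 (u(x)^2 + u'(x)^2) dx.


||u||_{H^1}^2 = 1886/35

The H^1 norm (squared) on an interval (0, L) is
  ||u||_{H^1}^2 = ∫_0^L u(x)^2 dx + ∫_0^L u'(x)^2 dx.
Compute u'(x) = 3*x**2 - 2*x + 2.
Then u(x)^2 = x**6 - 2*x**5 + 5*x**4 - 10*x**3 + 10*x**2 - 12*x + 9 and u'(x)^2 = 9*x**4 - 12*x**3 + 16*x**2 - 8*x + 4.
Integrate each monomial from 0 to 2 using ∫_0^2 c·x^n dx = c·2^(n+1)/(n+1):
  ∫_0^2 u(x)^2 dx = ∫_0^2 (x^6 - 2*x^5 + 5*x^4 - 10*x^3 + 10*x^2 - 12*x + 9) dx. Term by term:
    ∫_0^2 x^6 dx = 128/7;  ∫_0^2 -2*x^5 dx = -64/3;  ∫_0^2 5*x^4 dx = 32;
    ∫_0^2 -10*x^3 dx = -40;  ∫_0^2 10*x^2 dx = 80/3;  ∫_0^2 -12*x dx = -24;
    ∫_0^2 9 dx = 18.
  Sum: 128/7 − 64/3 + 32 − 40 + 80/3 − 24 + 18 = 202/21.
  ∫_0^2 u'(x)^2 dx = ∫_0^2 (9*x^4 - 12*x^3 + 16*x^2 - 8*x + 4) dx. Term by term:
    ∫_0^2 9*x^4 dx = 288/5;  ∫_0^2 -12*x^3 dx = -48;  ∫_0^2 16*x^2 dx = 128/3;
    ∫_0^2 -8*x dx = -16;  ∫_0^2 4 dx = 8.
  Sum: 288/5 − 48 + 128/3 − 16 + 8 = 664/15.
Adding: ||u||_{H^1}^2 = 202/21 + 664/15 = 1886/35.


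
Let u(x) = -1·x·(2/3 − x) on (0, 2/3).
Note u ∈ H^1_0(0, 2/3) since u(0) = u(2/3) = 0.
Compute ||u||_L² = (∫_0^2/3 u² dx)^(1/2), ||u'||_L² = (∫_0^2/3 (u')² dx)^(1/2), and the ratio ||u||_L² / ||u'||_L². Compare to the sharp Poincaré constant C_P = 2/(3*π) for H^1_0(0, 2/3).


||u||_L² / ||u'||_L² = sqrt(10)/15 < C_P = 2/(3*π).

u(x) = -1·x·(2/3 − x), so u'(x) = 2*x - 2/3.
u(x) = -1·x·(2/3 − x) vanishes at x = 0 and x = 2/3, so u ∈ H^1_0(0, 2/3). Differentiate via the product rule and integrate the resulting polynomials term by term.
  ∫_0^2/3 u² dx = ∫_0^2/3 (x^4 - 4*x^3/3 + 4*x^2/9) dx. Term by term:
    ∫_0^2/3 x^4 dx = 32/1215;  ∫_0^2/3 -4*x^3/3 dx = -16/243;  ∫_0^2/3 4*x^2/9 dx = 32/729.
  Sum: 32/1215 − 16/243 + 32/729 = 16/3645.
  ∫_0^2/3 (u')² dx = ∫_0^2/3 (4*x^2 - 8*x/3 + 4/9) dx. Term by term:
    ∫_0^2/3 4*x^2 dx = 32/81;  ∫_0^2/3 -8*x/3 dx = -16/27;  ∫_0^2/3 4/9 dx = 8/27.
  Sum: 32/81 − 16/27 + 8/27 = 8/81.
∫_0^2/3 u² dx = 16/3645, so ||u||_L² = 4*sqrt(5)/135.
∫_0^2/3 (u')² dx = 8/81, so ||u'||_L² = 2*sqrt(2)/9.
Ratio ||u||_L² / ||u'||_L² = sqrt(10)/15.
Sharp Poincaré constant on H^1_0(0, 2/3) is C_P = L/π = 2/(3*π), achieved by sin(3*π/2·x).
A polynomial bump cannot attain the sharp Poincaré constant (only the first sine eigenfunction does), so the ratio is strictly less than C_P, consistent with ||u||_L² ≤ C_P ||u'||_L².


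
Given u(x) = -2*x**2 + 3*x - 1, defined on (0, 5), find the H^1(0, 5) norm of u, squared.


||u||_{H^1}^2 = 4525/3

The H^1 norm (squared) on an interval (0, L) is
  ||u||_{H^1}^2 = ∫_0^L u(x)^2 dx + ∫_0^L u'(x)^2 dx.
Compute u'(x) = 3 - 4*x.
Then u(x)^2 = 4*x**4 - 12*x**3 + 13*x**2 - 6*x + 1 and u'(x)^2 = 16*x**2 - 24*x + 9.
Integrate each monomial from 0 to 5 using ∫_0^5 c·x^n dx = c·5^(n+1)/(n+1):
  ∫_0^5 u(x)^2 dx = ∫_0^5 (4*x^4 - 12*x^3 + 13*x^2 - 6*x + 1) dx. Term by term:
    ∫_0^5 4*x^4 dx = 2500;  ∫_0^5 -12*x^3 dx = -1875;  ∫_0^5 13*x^2 dx = 1625/3;
    ∫_0^5 -6*x dx = -75;  ∫_0^5 1 dx = 5.
  Sum: 2500 − 1875 + 1625/3 − 75 + 5 = 3290/3.
  ∫_0^5 u'(x)^2 dx = ∫_0^5 (16*x^2 - 24*x + 9) dx. Term by term:
    ∫_0^5 16*x^2 dx = 2000/3;  ∫_0^5 -24*x dx = -300;  ∫_0^5 9 dx = 45.
  Sum: 2000/3 − 300 + 45 = 1235/3.
Adding: ||u||_{H^1}^2 = 3290/3 + 1235/3 = 4525/3.


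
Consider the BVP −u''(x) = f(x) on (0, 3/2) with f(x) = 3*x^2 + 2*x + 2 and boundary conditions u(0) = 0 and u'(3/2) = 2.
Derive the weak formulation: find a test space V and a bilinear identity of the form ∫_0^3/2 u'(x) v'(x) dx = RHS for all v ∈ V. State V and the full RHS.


V = {v ∈ H^1(0, 3/2) : v(0) = 0} (test functions vanish at x = 0 where u is specified); weak form: ∫_0^3/2 u'v' dx = ∫_0^3/2 (3*x^2 + 2*x + 2) v dx + 2·v(3/2) for all v ∈ V.

Multiply both sides by a test function v and integrate from 0 to 3/2:
  ∫_0^3/2 −u''(x) v(x) dx = ∫_0^3/2 f(x) v(x) dx.
Integrate the LHS by parts once:
  ∫_0^3/2 −u'' v dx = −[u'(x) v(x)]_0^3/2 + ∫_0^3/2 u'(x) v'(x) dx.
Thus ∫_0^3/2 u'(x) v'(x) dx = ∫_0^3/2 f(x) v(x) dx + [u'(x) v(x)]_0^3/2.
Choose V so that boundary terms are either known or forced to vanish.
Mixed BC: u(0) = 0 (Dirichlet) and u'(3/2) = 2 (Neumann). Define V = {v ∈ H^1(0, 3/2) : v(0) = 0}. Then [u' v]_0^3/2 = u'(3/2)·v(3/2) − u'(0)·0 = 2·v(3/2).
Weak formulation: find u (satisfying any essential BC) such that ∫_0^3/2 u'(x) v'(x) dx = ∫_0^3/2 f v dx + 2·v(3/2) for all v ∈ V (Dirichlet at 0 absorbed into V; Neumann datum at x = 3/2 contributes the boundary term).
Substituting f(x) = 3*x^2 + 2*x + 2, the right-hand side is ∫_0^3/2 (3*x^2 + 2*x + 2) v dx + 2·v(3/2).


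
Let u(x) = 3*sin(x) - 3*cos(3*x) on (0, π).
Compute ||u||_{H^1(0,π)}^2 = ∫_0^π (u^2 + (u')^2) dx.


||u||_{H^1(0,π)}^2 = 54*π

u'(x) = 9*sin(3*x) + 3*cos(x).
Expand u² and (u')² and integrate term by term on (0, π), using: for integers n ≥ 1, ∫_0^π sin²(nx) dx = ∫_0^π cos²(nx) dx = π/2; for n ≠ n', ∫_0^π sin(nx)sin(n'x) dx = ∫_0^π cos(nx)cos(n'x) dx = 0; and by product-to-sum, ∫_0^π sin(nx)cos(n'x) dx = ½∫_0^π [sin((n+n')x) + sin((n−n')x)] dx, which is 0 when n+n' is even and 2n/(n²−n'²) when n+n' is odd (it need not vanish on (0, π)).
  u² squared terms: (-3)²·∫cos(3x)² dx = 9·π/2 = 9*π/2;  (3)²·∫sin(x)² dx = 9·π/2 = 9*π/2.
  u² cross terms: 2·(-3)·(3)·∫cos(3x)·sin(x) dx = -18·(0) = 0.
  So ∫_0^π u² dx = 9*π/2 + 9*π/2 + 0 = 9*π.
  (u')² squared terms: (3)²·∫cos(x)² dx = 9·π/2 = 9*π/2;  (9)²·∫sin(3x)² dx = 81·π/2 = 81*π/2.
  (u')² cross terms: 2·(3)·(9)·∫cos(x)·sin(3x) dx = 54·(0) = 0.
  So ∫_0^π (u')² dx = 9*π/2 + 81*π/2 + 0 = 45*π.
||u||_{H^1}^2 = (9*π) + (45*π) = 54*π.


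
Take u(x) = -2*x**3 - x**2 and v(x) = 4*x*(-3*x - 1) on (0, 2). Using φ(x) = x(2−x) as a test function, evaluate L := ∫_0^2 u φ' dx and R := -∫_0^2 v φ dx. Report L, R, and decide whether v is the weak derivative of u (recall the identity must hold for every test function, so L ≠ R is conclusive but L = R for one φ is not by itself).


LHS = 184/15, RHS = 368/15. No, v is not the weak derivative of u.

u(x) = -2*x**3 - x**2, classical derivative u'(x) = -6*x**2 - 2*x.
φ(x) = x(2−x), so φ'(x) = 2 - 2*x.
Note φ(0) = φ(2) = 0, so the boundary term u·φ vanishes.
LHS = ∫_0^2 u(x) φ'(x) dx = ∫_0^2 (4*x^4 - 2*x^3 - 2*x^2) dx. Term by term:
  ∫_0^2 4*x^4 dx = 128/5;  ∫_0^2 -2*x^3 dx = -8;  ∫_0^2 -2*x^2 dx = -16/3.
Sum: 128/5 − 8 − 16/3 = 184/15.
So LHS = 184/15.
∫_0^2 v(x) φ(x) dx = ∫_0^2 (12*x^4 - 20*x^3 - 8*x^2) dx. Term by term:
  ∫_0^2 12*x^4 dx = 384/5;  ∫_0^2 -20*x^3 dx = -80;  ∫_0^2 -8*x^2 dx = -64/3.
Sum: 384/5 − 80 − 64/3 = -368/15.
So RHS = -∫_0^2 v(x) φ(x) dx = 368/15.
LHS − RHS = -184/15 ≠ 0, so the identity fails.
(For a valid weak derivative the identity must hold for EVERY test function, in particular this one. The failure shows v is NOT the weak derivative of u.)
Correct weak derivative would be u'(x) = -6*x**2 - 2*x.


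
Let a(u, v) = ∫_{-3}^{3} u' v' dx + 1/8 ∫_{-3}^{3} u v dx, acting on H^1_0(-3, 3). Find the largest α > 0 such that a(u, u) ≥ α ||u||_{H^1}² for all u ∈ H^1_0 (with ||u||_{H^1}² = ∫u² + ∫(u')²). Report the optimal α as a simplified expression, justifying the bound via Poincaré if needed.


α = (9/2 + π^2)/(π^2 + 36)

Coercivity of a(·,·) on H^1_0(-3, 3) means a(u, u) ≥ α ||u||_{H^1}² for every u ∈ H^1_0.
The interval has length L = 6, and Poincaré/coercivity depend only on L. Here a(u, u) = ∫(u')² + (1/8)·∫u².
Here 0 < c = 1/8 < 1. The condition a(u,u) ≥ α||u||_{H^1}² reads (1−α)∫(u')² ≥ (α−c)∫u². Any admissible α is ≤ 1 (rapidly oscillating u have ∫u²/∫(u')² → 0), and α = 1 would force 0 ≥ (1−c)∫u², impossible since c < 1; so 1−α > 0. By the sharp Poincaré inequality on H^1_0 of an interval of length L, ∫(u')² ≥ (π/L)²∫u² with equality for the first sine mode sin(π(x−x₀)/L) (x₀ the left endpoint), so the inequality holds for all u iff (1−α)(π/L)² ≥ α − c, i.e. α ≤ ((π/L)² + c)/((π/L)² + 1) = (1 + c(L/π)²)/(1 + (L/π)²). With (π/L)² = π^2/36 and c = 1/8, the largest admissible constant is α = ((π/L)² + c)/((π/L)² + 1).
Simplifying, α = (9/2 + π^2)/(π^2 + 36).


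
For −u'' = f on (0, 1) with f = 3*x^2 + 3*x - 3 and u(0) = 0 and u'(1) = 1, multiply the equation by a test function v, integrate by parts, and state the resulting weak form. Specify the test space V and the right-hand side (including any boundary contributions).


V = {v ∈ H^1(0, 1) : v(0) = 0} (test functions vanish at x = 0 where u is specified); weak form: ∫_0^1 u'v' dx = ∫_0^1 (3*x^2 + 3*x - 3) v dx + v(1) for all v ∈ V.

Multiply both sides by a test function v and integrate from 0 to 1:
  ∫_0^1 −u''(x) v(x) dx = ∫_0^1 f(x) v(x) dx.
Integrate the LHS by parts once:
  ∫_0^1 −u'' v dx = −[u'(x) v(x)]_0^1 + ∫_0^1 u'(x) v'(x) dx.
Thus ∫_0^1 u'(x) v'(x) dx = ∫_0^1 f(x) v(x) dx + [u'(x) v(x)]_0^1.
Choose V so that boundary terms are either known or forced to vanish.
Mixed BC: u(0) = 0 (Dirichlet) and u'(1) = 1 (Neumann). Define V = {v ∈ H^1(0, 1) : v(0) = 0}. Then [u' v]_0^1 = u'(1)·v(1) − u'(0)·0 = v(1).
Weak formulation: find u (satisfying any essential BC) such that ∫_0^1 u'(x) v'(x) dx = ∫_0^1 f v dx + v(1) for all v ∈ V (Dirichlet at 0 absorbed into V; Neumann datum at x = 1 contributes the boundary term).
Substituting f(x) = 3*x^2 + 3*x - 3, the right-hand side is ∫_0^1 (3*x^2 + 3*x - 3) v dx + v(1).


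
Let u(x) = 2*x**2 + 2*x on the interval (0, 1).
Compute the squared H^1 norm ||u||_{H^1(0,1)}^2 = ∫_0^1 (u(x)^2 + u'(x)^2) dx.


||u||_{H^1}^2 = 322/15

The H^1 norm (squared) on an interval (0, L) is
  ||u||_{H^1}^2 = ∫_0^L u(x)^2 dx + ∫_0^L u'(x)^2 dx.
Compute u'(x) = 4*x + 2.
Then u(x)^2 = 4*x**4 + 8*x**3 + 4*x**2 and u'(x)^2 = 16*x**2 + 16*x + 4.
Integrate each monomial from 0 to 1 using ∫_0^1 c·x^n dx = c·1^(n+1)/(n+1):
  ∫_0^1 u(x)^2 dx = ∫_0^1 (4*x^4 + 8*x^3 + 4*x^2) dx. Term by term:
    ∫_0^1 4*x^4 dx = 4/5;  ∫_0^1 8*x^3 dx = 2;  ∫_0^1 4*x^2 dx = 4/3.
  Sum: 4/5 + 2 + 4/3 = 62/15.
  ∫_0^1 u'(x)^2 dx = ∫_0^1 (16*x^2 + 16*x + 4) dx. Term by term:
    ∫_0^1 16*x^2 dx = 16/3;  ∫_0^1 16*x dx = 8;  ∫_0^1 4 dx = 4.
  Sum: 16/3 + 8 + 4 = 52/3.
Adding: ||u||_{H^1}^2 = 62/15 + 52/3 = 322/15.


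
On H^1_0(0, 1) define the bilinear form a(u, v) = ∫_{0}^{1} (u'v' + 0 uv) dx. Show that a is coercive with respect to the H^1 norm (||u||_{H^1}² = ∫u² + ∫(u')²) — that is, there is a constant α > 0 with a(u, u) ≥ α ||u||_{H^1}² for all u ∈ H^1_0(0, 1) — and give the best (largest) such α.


α = π^2/(1 + π^2)

Coercivity of a(·,·) on H^1_0(0, 1) means a(u, u) ≥ α ||u||_{H^1}² for every u ∈ H^1_0.
The interval has length L = 1, and Poincaré/coercivity depend only on L. Here a(u, u) = ∫(u')² + (0)·∫u².
Here c = 0, so a(u,u) = ∫(u')² alone. The condition a(u,u) ≥ α||u||_{H^1}² reads (1−α)∫(u')² ≥ (α−c)∫u². Any admissible α is ≤ 1 (rapidly oscillating u have ∫u²/∫(u')² → 0), and α = 1 would force 0 ≥ (1−c)∫u², impossible since c < 1; so 1−α > 0. By the sharp Poincaré inequality on H^1_0 of an interval of length L, ∫(u')² ≥ (π/L)²∫u² with equality for the first sine mode sin(π(x−x₀)/L) (x₀ the left endpoint), so the inequality holds for all u iff (1−α)(π/L)² ≥ α − c, i.e. α ≤ ((π/L)² + c)/((π/L)² + 1) = (1 + c(L/π)²)/(1 + (L/π)²). (Direct route, valid since c ≤ 0: Poincaré gives c∫u² ≥ c(L/π)²∫(u')², so a(u,u) ≥ (1 + c(L/π)²)∫(u')², while ||u||_{H^1}² ≤ (1 + (L/π)²)∫(u')²; dividing yields the same α.) With (π/L)² = π^2 and c = 0, the largest admissible constant is α = ((π/L)² + c)/((π/L)² + 1).
Simplifying, α = π^2/(1 + π^2).


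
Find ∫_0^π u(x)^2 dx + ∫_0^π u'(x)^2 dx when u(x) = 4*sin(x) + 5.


||u||_{H^1(0,π)}^2 = 80 + 41*π

u'(x) = 4*cos(x).
Expand u² and (u')² and integrate term by term on (0, π), using: for integers n ≥ 1, ∫_0^π sin²(nx) dx = ∫_0^π cos²(nx) dx = π/2; for n ≠ n', ∫_0^π sin(nx)sin(n'x) dx = ∫_0^π cos(nx)cos(n'x) dx = 0; and by product-to-sum, ∫_0^π sin(nx)cos(n'x) dx = ½∫_0^π [sin((n+n')x) + sin((n−n')x)] dx, which is 0 when n+n' is even and 2n/(n²−n'²) when n+n' is odd (it need not vanish on (0, π)). For the constant mode: ∫_0^π 1 dx = π, ∫_0^π cos(nx) dx = 0, ∫_0^π sin(nx) dx = (1−(−1)^n)/n.
  u² squared terms: (5)²·∫1 dx = 25·π = 25*π;  (4)²·∫sin(x)² dx = 16·π/2 = 8*π.
  u² cross terms: 2·(5)·(4)·∫1·sin(x) dx = 40·(2) = 80.
  So ∫_0^π u² dx = 25*π + 8*π + 80 = 80 + 33*π.
  (u')² squared terms: (4)²·∫cos(x)² dx = 16·π/2 = 8*π.
  So ∫_0^π (u')² dx = 8*π.
||u||_{H^1}^2 = (80 + 33*π) + (8*π) = 80 + 41*π.


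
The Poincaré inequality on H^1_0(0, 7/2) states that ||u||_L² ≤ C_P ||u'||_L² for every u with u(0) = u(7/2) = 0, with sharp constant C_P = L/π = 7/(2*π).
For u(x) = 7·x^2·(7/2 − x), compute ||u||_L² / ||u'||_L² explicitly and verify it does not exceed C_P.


||u||_L² / ||u'||_L² = sqrt(14)/4 < C_P = 7/(2*π).

u(x) = 7·x^2·(7/2 − x), so u'(x) = 7*x*(7 - 3*x).
u(x) = 7·x^2·(7/2 − x) vanishes at x = 0 and x = 7/2, so u ∈ H^1_0(0, 7/2). Differentiate via the product rule and integrate the resulting polynomials term by term.
  ∫_0^7/2 u² dx = ∫_0^7/2 (49*x^6 - 343*x^5 + 2401*x^4/4) dx. Term by term:
    ∫_0^7/2 49*x^6 dx = 5764801/128;  ∫_0^7/2 -343*x^5 dx = -40353607/384;  ∫_0^7/2 2401*x^4/4 dx = 40353607/640.
  Sum: 5764801/128 − 40353607/384 + 40353607/640 = 5764801/1920.
  ∫_0^7/2 (u')² dx = ∫_0^7/2 (441*x^4 - 2058*x^3 + 2401*x^2) dx. Term by term:
    ∫_0^7/2 441*x^4 dx = 7411887/160;  ∫_0^7/2 -2058*x^3 dx = -2470629/32;  ∫_0^7/2 2401*x^2 dx = 823543/24.
  Sum: 7411887/160 − 2470629/32 + 823543/24 = 823543/240.
∫_0^7/2 u² dx = 5764801/1920, so ||u||_L² = 2401*sqrt(30)/240.
∫_0^7/2 (u')² dx = 823543/240, so ||u'||_L² = 343*sqrt(105)/60.
Ratio ||u||_L² / ||u'||_L² = sqrt(14)/4.
Sharp Poincaré constant on H^1_0(0, 7/2) is C_P = L/π = 7/(2*π), achieved by sin(2*π/7·x).
A polynomial bump cannot attain the sharp Poincaré constant (only the first sine eigenfunction does), so the ratio is strictly less than C_P, consistent with ||u||_L² ≤ C_P ||u'||_L².


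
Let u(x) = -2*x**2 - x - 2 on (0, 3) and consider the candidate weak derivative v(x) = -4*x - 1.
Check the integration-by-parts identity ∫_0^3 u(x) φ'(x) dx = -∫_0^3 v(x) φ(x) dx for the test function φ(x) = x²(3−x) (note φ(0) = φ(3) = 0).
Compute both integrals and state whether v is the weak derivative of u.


LHS = 1107/20, RHS = 1107/20. Yes, v = u' weakly.

u(x) = -2*x**2 - x - 2, classical derivative u'(x) = -4*x - 1.
φ(x) = x²(3−x), so φ'(x) = 3*x*(2 - x).
Note φ(0) = φ(3) = 0, so the boundary term u·φ vanishes.
LHS = ∫_0^3 u(x) φ'(x) dx = ∫_0^3 (6*x^4 - 9*x^3 - 12*x) dx. Term by term:
  ∫_0^3 6*x^4 dx = 1458/5;  ∫_0^3 -9*x^3 dx = -729/4;  ∫_0^3 -12*x dx = -54.
Sum: 1458/5 − 729/4 − 54 = 1107/20.
So LHS = 1107/20.
∫_0^3 v(x) φ(x) dx = ∫_0^3 (4*x^4 - 11*x^3 - 3*x^2) dx. Term by term:
  ∫_0^3 4*x^4 dx = 972/5;  ∫_0^3 -11*x^3 dx = -891/4;  ∫_0^3 -3*x^2 dx = -27.
Sum: 972/5 − 891/4 − 27 = -1107/20.
So RHS = -∫_0^3 v(x) φ(x) dx = 1107/20.
LHS = RHS, so the identity holds for this test φ.
Moreover u is smooth here and v(x) = u'(x) = -4*x - 1 pointwise, so the identity holds for every test function. Hence v is the weak derivative of u.


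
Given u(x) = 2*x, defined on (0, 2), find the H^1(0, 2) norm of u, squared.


||u||_{H^1}^2 = 56/3

The H^1 norm (squared) on an interval (0, L) is
  ||u||_{H^1}^2 = ∫_0^L u(x)^2 dx + ∫_0^L u'(x)^2 dx.
Compute u'(x) = 2.
Then u(x)^2 = 4*x**2 and u'(x)^2 = 4.
Integrate each monomial from 0 to 2 using ∫_0^2 c·x^n dx = c·2^(n+1)/(n+1):
  ∫_0^2 u(x)^2 dx = ∫_0^2 (4*x^2) dx. Term by term:
    ∫_0^2 4*x^2 dx = 32/3.
  ∫_0^2 u'(x)^2 dx = ∫_0^2 (4) dx. Term by term:
    ∫_0^2 4 dx = 8.
Adding: ||u||_{H^1}^2 = 32/3 + 8 = 56/3.


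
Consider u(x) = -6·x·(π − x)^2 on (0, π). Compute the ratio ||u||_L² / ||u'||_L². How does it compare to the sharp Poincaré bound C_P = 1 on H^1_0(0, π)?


||u||_L² / ||u'||_L² = sqrt(14)*π/14 < C_P = 1.

u(x) = -6·x·(π − x)^2, so u'(x) = 6*(π - 3*x)*(x - π).
u(x) = -6·x·(π − x)^2 vanishes at x = 0 and x = π, so u ∈ H^1_0(0, π). Differentiate via the product rule and integrate the resulting polynomials term by term.
  ∫_0^π u² dx = ∫_0^π (36*x^6 - 144*π*x^5 + 216*π^2*x^4 - 144*π^3*x^3 + 36*π^4*x^2) dx. Term by term:
    ∫_0^π 36*x^6 dx = 36*π^7/7;  ∫_0^π -144*π*x^5 dx = -24*π^7;  ∫_0^π 216*π^2*x^4 dx = 216*π^7/5;
    ∫_0^π -144*π^3*x^3 dx = -36*π^7;  ∫_0^π 36*π^4*x^2 dx = 12*π^7.
  Sum: 36*π^7/7 − 24*π^7 + 216*π^7/5 − 36*π^7 + 12*π^7 = 12*π^7/35.
  ∫_0^π (u')² dx = ∫_0^π (324*x^4 - 864*π*x^3 + 792*π^2*x^2 - 288*π^3*x + 36*π^4) dx. Term by term:
    ∫_0^π 324*x^4 dx = 324*π^5/5;  ∫_0^π -864*π*x^3 dx = -216*π^5;  ∫_0^π 792*π^2*x^2 dx = 264*π^5;
    ∫_0^π -288*π^3*x dx = -144*π^5;  ∫_0^π 36*π^4 dx = 36*π^5.
  Sum: 324*π^5/5 − 216*π^5 + 264*π^5 − 144*π^5 + 36*π^5 = 24*π^5/5.
∫_0^π u² dx = 12*π^7/35, so ||u||_L² = 2*sqrt(105)*π^(7/2)/35.
∫_0^π (u')² dx = 24*π^5/5, so ||u'||_L² = 2*sqrt(30)*π^(5/2)/5.
Ratio ||u||_L² / ||u'||_L² = sqrt(14)*π/14.
Sharp Poincaré constant on H^1_0(0, π) is C_P = L/π = 1, achieved by sin(x).
A polynomial bump cannot attain the sharp Poincaré constant (only the first sine eigenfunction does), so the ratio is strictly less than C_P, consistent with ||u||_L² ≤ C_P ||u'||_L².


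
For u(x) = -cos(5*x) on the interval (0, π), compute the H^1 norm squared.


||u||_{H^1(0,π)}^2 = 13*π

u'(x) = 5*sin(5*x).
Expand u² and (u')² and integrate term by term on (0, π), using: for integers n ≥ 1, ∫_0^π sin²(nx) dx = ∫_0^π cos²(nx) dx = π/2; for n ≠ n', ∫_0^π sin(nx)sin(n'x) dx = ∫_0^π cos(nx)cos(n'x) dx = 0; and by product-to-sum, ∫_0^π sin(nx)cos(n'x) dx = ½∫_0^π [sin((n+n')x) + sin((n−n')x)] dx, which is 0 when n+n' is even and 2n/(n²−n'²) when n+n' is odd (it need not vanish on (0, π)).
  u² squared terms: (-1)²·∫cos(5x)² dx = 1·π/2 = π/2.
  So ∫_0^π u² dx = π/2.
  (u')² squared terms: (5)²·∫sin(5x)² dx = 25·π/2 = 25*π/2.
  So ∫_0^π (u')² dx = 25*π/2.
||u||_{H^1}^2 = (π/2) + (25*π/2) = 13*π.


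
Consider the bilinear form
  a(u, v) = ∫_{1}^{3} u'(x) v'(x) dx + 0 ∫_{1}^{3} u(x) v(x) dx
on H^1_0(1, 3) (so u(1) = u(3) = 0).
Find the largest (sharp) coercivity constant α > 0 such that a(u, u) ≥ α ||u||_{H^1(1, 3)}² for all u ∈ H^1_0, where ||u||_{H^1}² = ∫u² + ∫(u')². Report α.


α = π^2/(4 + π^2)

Coercivity of a(·,·) on H^1_0(1, 3) means a(u, u) ≥ α ||u||_{H^1}² for every u ∈ H^1_0.
The interval has length L = 2, and Poincaré/coercivity depend only on L. Here a(u, u) = ∫(u')² + (0)·∫u².
Here c = 0, so a(u,u) = ∫(u')² alone. The condition a(u,u) ≥ α||u||_{H^1}² reads (1−α)∫(u')² ≥ (α−c)∫u². Any admissible α is ≤ 1 (rapidly oscillating u have ∫u²/∫(u')² → 0), and α = 1 would force 0 ≥ (1−c)∫u², impossible since c < 1; so 1−α > 0. By the sharp Poincaré inequality on H^1_0 of an interval of length L, ∫(u')² ≥ (π/L)²∫u² with equality for the first sine mode sin(π(x−x₀)/L) (x₀ the left endpoint), so the inequality holds for all u iff (1−α)(π/L)² ≥ α − c, i.e. α ≤ ((π/L)² + c)/((π/L)² + 1) = (1 + c(L/π)²)/(1 + (L/π)²). (Direct route, valid since c ≤ 0: Poincaré gives c∫u² ≥ c(L/π)²∫(u')², so a(u,u) ≥ (1 + c(L/π)²)∫(u')², while ||u||_{H^1}² ≤ (1 + (L/π)²)∫(u')²; dividing yields the same α.) With (π/L)² = π^2/4 and c = 0, the largest admissible constant is α = ((π/L)² + c)/((π/L)² + 1).
Simplifying, α = π^2/(4 + π^2).


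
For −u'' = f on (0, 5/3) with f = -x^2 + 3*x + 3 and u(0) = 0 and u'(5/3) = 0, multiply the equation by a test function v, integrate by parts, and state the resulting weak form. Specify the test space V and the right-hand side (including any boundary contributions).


V = {v ∈ H^1(0, 5/3) : v(0) = 0} (test functions vanish at x = 0 where u is specified); weak form: ∫_0^5/3 u'v' dx = ∫_0^5/3 (-x^2 + 3*x + 3) v dx for all v ∈ V.

Multiply both sides by a test function v and integrate from 0 to 5/3:
  ∫_0^5/3 −u''(x) v(x) dx = ∫_0^5/3 f(x) v(x) dx.
Integrate the LHS by parts once:
  ∫_0^5/3 −u'' v dx = −[u'(x) v(x)]_0^5/3 + ∫_0^5/3 u'(x) v'(x) dx.
Thus ∫_0^5/3 u'(x) v'(x) dx = ∫_0^5/3 f(x) v(x) dx + [u'(x) v(x)]_0^5/3.
Choose V so that boundary terms are either known or forced to vanish.
Mixed BC: u(0) = 0 (Dirichlet) and u'(5/3) = 0 (Neumann). Define V = {v ∈ H^1(0, 5/3) : v(0) = 0}. Then [u' v]_0^5/3 = u'(5/3)·v(5/3) − u'(0)·0 = 0.
Weak formulation: find u (satisfying any essential BC) such that ∫_0^5/3 u'(x) v'(x) dx = ∫_0^5/3 f v dx for all v ∈ V (Dirichlet at 0 absorbed into V; the Neumann datum at x = 5/3 is zero, so no boundary term remains).
Substituting f(x) = -x^2 + 3*x + 3, the right-hand side is ∫_0^5/3 (-x^2 + 3*x + 3) v dx.
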